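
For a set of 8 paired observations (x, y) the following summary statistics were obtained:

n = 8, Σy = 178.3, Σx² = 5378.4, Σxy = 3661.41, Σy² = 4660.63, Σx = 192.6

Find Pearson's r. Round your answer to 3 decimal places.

-0.884

r = (nΣxy − ΣxΣy) / √[(nΣx² − (Σx)²)(nΣy² − (Σy)²)]
Numerator: 8×3661.41 − 192.6×178.3 = -5049.3
Denominator: √[(43027.2 − 37094.76)(37285.04 − 31790.89)] = √[5932.44 × 5494.15] = 5709.0906
r = -5049.3 / 5709.0906 ≈ -0.884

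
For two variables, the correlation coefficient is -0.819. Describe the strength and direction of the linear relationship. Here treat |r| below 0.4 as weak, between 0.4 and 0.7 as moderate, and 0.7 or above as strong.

strong negative

r = -0.819 < 0 so the relationship is negative.
|r| = 0.819, which falls in the strong range.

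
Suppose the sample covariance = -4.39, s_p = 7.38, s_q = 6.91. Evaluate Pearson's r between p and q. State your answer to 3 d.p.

r = Cov(p,q) / (s_p · s_q) = -4.39 / (7.38 × 6.91)
  = -4.39 / 50.9958 ≈ -0.086

-0.086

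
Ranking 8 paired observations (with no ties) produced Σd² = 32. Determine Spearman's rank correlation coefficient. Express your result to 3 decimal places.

ρ = 1 − 6Σd² / [n(n²−1)] = 1 − 6×32 / (8×63)
  = 1 − 192/504 = 1 − 0.3810 ≈ 0.619

0.619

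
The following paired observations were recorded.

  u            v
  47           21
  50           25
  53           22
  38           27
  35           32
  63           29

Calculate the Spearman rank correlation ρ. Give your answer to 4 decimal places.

-0.2571

Rank u: 3, 4, 5, 2, 1, 6
Rank v: 1, 3, 2, 4, 6, 5
d = rank(u) − rank(v): 2, 1, 3, -2, -5, 1; Σd² = 44
ρ = 1 − 6Σd² / [n(n²−1)] = 1 − 6×44 / (6×35) = 1 − 264/210 ≈ -0.2571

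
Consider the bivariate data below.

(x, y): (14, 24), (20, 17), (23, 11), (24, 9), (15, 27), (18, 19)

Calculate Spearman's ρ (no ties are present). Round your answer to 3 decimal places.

-0.943

Rank x: 1, 4, 5, 6, 2, 3
Rank y: 5, 3, 2, 1, 6, 4
d = rank(x) − rank(y): -4, 1, 3, 5, -4, -1; Σd² = 68
ρ = 1 − 6Σd² / [n(n²−1)] = 1 − 6×68 / (6×35) = 1 − 408/210 ≈ -0.943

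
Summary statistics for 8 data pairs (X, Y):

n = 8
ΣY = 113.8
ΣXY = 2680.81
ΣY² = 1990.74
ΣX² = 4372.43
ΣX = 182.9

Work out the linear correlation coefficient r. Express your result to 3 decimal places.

0.297

r = (nΣXY − ΣXΣY) / √[(nΣX² − (ΣX)²)(nΣY² − (ΣY)²)]
Numerator: 8×2680.81 − 182.9×113.8 = 632.46
Denominator: √[(34979.44 − 33452.41)(15925.92 − 12950.44)] = √[1527.03 × 2975.48] = 2131.5833
r = 632.46 / 2131.5833 ≈ 0.297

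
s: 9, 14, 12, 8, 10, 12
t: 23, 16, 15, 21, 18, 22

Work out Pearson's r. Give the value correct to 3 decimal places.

-0.619

n = 6, Σs = 65, Σt = 115, Σs² = 729, Σt² = 2259, Σst = 1223
nΣst − ΣsΣt = 7338 − 7475 = -137
nΣs² − (Σs)² = 4374 − 4225 = 149; nΣt² − (Σt)² = 13554 − 13225 = 329
r = -137 / √(149 × 329) = -137 / 221.4069 ≈ -0.619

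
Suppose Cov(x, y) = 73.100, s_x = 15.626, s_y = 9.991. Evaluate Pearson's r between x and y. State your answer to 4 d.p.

0.4682

r = Cov(x,y) / (s_x · s_y) = 73.100 / (15.626 × 9.991)
  = 73.100 / 156.1194 ≈ 0.4682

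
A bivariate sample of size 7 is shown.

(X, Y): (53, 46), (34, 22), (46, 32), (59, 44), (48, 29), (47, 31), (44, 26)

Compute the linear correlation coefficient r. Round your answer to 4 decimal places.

0.8931

n = 7, ΣX = 331, ΣY = 230, ΣX² = 16011, ΣY² = 8038, ΣXY = 11247
nΣXY − ΣXΣY = 78729 − 76130 = 2599
nΣX² − (ΣX)² = 112077 − 109561 = 2516; nΣY² − (ΣY)² = 56266 − 52900 = 3366
r = 2599 / √(2516 × 3366) = 2599 / 2910.1299 ≈ 0.8931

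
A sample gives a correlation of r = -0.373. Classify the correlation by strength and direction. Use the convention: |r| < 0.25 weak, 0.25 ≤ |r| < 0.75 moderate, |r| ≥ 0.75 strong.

moderate negative

r = -0.373 < 0 so the relationship is negative.
|r| = 0.373, which falls in the moderate range.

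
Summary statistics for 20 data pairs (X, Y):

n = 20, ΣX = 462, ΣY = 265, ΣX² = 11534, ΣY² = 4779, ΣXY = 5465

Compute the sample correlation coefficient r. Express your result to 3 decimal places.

-0.628

r = (nΣXY − ΣXΣY) / √[(nΣX² − (ΣX)²)(nΣY² − (ΣY)²)]
Numerator: 20×5465 − 462×265 = -13130
Denominator: √[(230680 − 213444)(95580 − 70225)] = √[17236 × 25355] = 20904.9941
r = -13130 / 20904.9941 ≈ -0.628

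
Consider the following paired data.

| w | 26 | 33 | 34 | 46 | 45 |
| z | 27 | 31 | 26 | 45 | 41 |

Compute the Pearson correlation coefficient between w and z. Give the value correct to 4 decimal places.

0.9197

n = 5, Σw = 184, Σz = 170, Σw² = 7062, Σz² = 6072, Σwz = 6524
nΣwz − ΣwΣz = 32620 − 31280 = 1340
nΣw² − (Σw)² = 35310 − 33856 = 1454; nΣz² − (Σz)² = 30360 − 28900 = 1460
r = 1340 / √(1454 × 1460) = 1340 / 1456.9969 ≈ 0.9197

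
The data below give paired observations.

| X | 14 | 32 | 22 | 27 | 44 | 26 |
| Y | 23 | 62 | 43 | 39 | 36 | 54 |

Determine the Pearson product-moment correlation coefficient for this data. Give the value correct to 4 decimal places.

n = 6, ΣX = 165, ΣY = 257, ΣX² = 5045, ΣY² = 11955, ΣXY = 7293
nΣXY − ΣXΣY = 43758 − 42405 = 1353
nΣX² − (ΣX)² = 30270 − 27225 = 3045; nΣY² − (ΣY)² = 71730 − 66049 = 5681
r = 1353 / √(3045 × 5681) = 1353 / 4159.1640 ≈ 0.3253

0.3253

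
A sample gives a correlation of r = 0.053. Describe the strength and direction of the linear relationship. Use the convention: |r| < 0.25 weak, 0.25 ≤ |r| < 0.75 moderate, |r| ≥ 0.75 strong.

r = 0.053 > 0 so the relationship is positive.
|r| = 0.053, which falls in the weak range.

weak positive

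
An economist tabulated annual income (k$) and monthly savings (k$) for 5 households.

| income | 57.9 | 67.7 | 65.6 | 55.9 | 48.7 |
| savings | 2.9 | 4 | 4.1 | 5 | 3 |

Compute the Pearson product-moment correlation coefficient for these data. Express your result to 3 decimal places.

0.346

n = 5, Σx = 295.8, Σy = 19, Σx² = 17735.56, Σy² = 75.22, Σxy = 1133.27
nΣxy − ΣxΣy = 5666.35 − 5620.2 = 46.15
nΣx² − (Σx)² = 88677.8 − 87497.64 = 1180.16; nΣy² − (Σy)² = 376.1 − 361 = 15.1
r = 46.15 / √(1180.16 × 15.1) = 46.15 / 133.4931 ≈ 0.346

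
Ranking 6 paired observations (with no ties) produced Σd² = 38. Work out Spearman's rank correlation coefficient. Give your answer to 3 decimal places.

-0.086

ρ = 1 − 6Σd² / [n(n²−1)] = 1 − 6×38 / (6×35)
  = 1 − 228/210 = 1 − 1.0857 ≈ -0.086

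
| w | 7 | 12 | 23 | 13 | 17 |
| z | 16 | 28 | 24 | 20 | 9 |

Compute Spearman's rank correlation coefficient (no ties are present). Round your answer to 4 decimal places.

Rank w: 1, 2, 5, 3, 4
Rank z: 2, 5, 4, 3, 1
d = rank(w) − rank(z): -1, -3, 1, 0, 3; Σd² = 20
ρ = 1 − 6Σd² / [n(n²−1)] = 1 − 6×20 / (5×24) = 1 − 120/120 ≈ 0.0000

0.0000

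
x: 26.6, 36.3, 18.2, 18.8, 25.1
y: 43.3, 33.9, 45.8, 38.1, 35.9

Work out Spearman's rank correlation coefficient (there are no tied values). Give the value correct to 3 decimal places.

Rank x: 4, 5, 1, 2, 3
Rank y: 4, 1, 5, 3, 2
d = rank(x) − rank(y): 0, 4, -4, -1, 1; Σd² = 34
ρ = 1 − 6Σd² / [n(n²−1)] = 1 − 6×34 / (5×24) = 1 − 204/120 ≈ -0.700

-0.700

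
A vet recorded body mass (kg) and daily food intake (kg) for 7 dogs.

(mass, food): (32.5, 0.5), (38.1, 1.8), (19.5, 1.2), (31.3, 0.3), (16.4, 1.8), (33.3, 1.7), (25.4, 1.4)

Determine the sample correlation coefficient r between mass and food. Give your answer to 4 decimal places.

n = 7, Σx = 196.5, Σy = 8.7, Σx² = 5890.81, Σy² = 13.11, Σxy = 239.31
nΣxy − ΣxΣy = 1675.17 − 1709.55 = -34.38
nΣx² − (Σx)² = 41235.67 − 38612.25 = 2623.42; nΣy² − (Σy)² = 91.77 − 75.69 = 16.08
r = -34.38 / √(2623.42 × 16.08) = -34.38 / 205.3889 ≈ -0.1674

-0.1674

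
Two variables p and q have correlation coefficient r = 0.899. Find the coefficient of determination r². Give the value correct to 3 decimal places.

0.808

r² = (0.899)² = 0.808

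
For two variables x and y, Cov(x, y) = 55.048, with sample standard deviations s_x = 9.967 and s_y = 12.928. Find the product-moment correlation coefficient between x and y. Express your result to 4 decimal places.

r = Cov(x,y) / (s_x · s_y) = 55.048 / (9.967 × 12.928)
  = 55.048 / 128.8534 ≈ 0.4272

0.4272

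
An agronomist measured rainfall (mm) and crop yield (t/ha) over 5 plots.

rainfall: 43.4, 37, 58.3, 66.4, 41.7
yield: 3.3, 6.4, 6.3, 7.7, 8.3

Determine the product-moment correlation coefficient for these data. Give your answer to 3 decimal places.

n = 5, Σx = 246.8, Σy = 32, Σx² = 12799.3, Σy² = 219.72, Σxy = 1604.7
nΣxy − ΣxΣy = 8023.5 − 7897.6 = 125.9
nΣx² − (Σx)² = 63996.5 − 60910.24 = 3086.26; nΣy² − (Σy)² = 1098.6 − 1024 = 74.6
r = 125.9 / √(3086.26 × 74.6) = 125.9 / 479.8281 ≈ 0.262

0.262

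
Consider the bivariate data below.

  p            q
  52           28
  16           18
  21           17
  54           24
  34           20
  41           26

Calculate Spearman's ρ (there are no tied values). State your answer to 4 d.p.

Rank p: 5, 1, 2, 6, 3, 4
Rank q: 6, 2, 1, 4, 3, 5
d = rank(p) − rank(q): -1, -1, 1, 2, 0, -1; Σd² = 8
ρ = 1 − 6Σd² / [n(n²−1)] = 1 − 6×8 / (6×35) = 1 − 48/210 ≈ 0.7714

0.7714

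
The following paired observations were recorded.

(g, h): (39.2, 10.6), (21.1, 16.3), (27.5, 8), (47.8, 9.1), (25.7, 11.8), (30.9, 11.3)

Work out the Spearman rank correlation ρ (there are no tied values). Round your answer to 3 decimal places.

Rank g: 5, 1, 3, 6, 2, 4
Rank h: 3, 6, 1, 2, 5, 4
d = rank(g) − rank(h): 2, -5, 2, 4, -3, 0; Σd² = 58
ρ = 1 − 6Σd² / [n(n²−1)] = 1 − 6×58 / (6×35) = 1 − 348/210 ≈ -0.657

-0.657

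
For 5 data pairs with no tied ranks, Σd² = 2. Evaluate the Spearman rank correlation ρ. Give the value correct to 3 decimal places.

ρ = 1 − 6Σd² / [n(n²−1)] = 1 − 6×2 / (5×24)
  = 1 − 12/120 = 1 − 0.1000 ≈ 0.900

0.900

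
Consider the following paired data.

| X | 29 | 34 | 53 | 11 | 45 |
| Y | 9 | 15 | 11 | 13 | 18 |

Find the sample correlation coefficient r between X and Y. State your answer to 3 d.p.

n = 5, ΣX = 172, ΣY = 66, ΣX² = 6952, ΣY² = 920, ΣXY = 2307
nΣXY − ΣXΣY = 11535 − 11352 = 183
nΣX² − (ΣX)² = 34760 − 29584 = 5176; nΣY² − (ΣY)² = 4600 − 4356 = 244
r = 183 / √(5176 × 244) = 183 / 1123.8078 ≈ 0.163

0.163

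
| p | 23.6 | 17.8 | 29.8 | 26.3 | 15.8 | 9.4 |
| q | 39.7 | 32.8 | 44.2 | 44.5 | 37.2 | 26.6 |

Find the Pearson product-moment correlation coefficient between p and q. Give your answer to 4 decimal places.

n = 6, Σp = 122.7, Σq = 225, Σp² = 2791.53, Σq² = 8677.22, Σpq = 4846.07
nΣpq − ΣpΣq = 29076.42 − 27607.5 = 1468.92
nΣp² − (Σp)² = 16749.18 − 15055.29 = 1693.89; nΣq² − (Σq)² = 52063.32 − 50625 = 1438.32
r = 1468.92 / √(1693.89 × 1438.32) = 1468.92 / 1560.8830 ≈ 0.9411

0.9411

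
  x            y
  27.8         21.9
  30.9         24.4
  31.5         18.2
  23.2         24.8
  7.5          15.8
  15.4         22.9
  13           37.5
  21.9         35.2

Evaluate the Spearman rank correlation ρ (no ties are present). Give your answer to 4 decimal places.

Rank x: 6, 7, 8, 5, 1, 3, 2, 4
Rank y: 3, 5, 2, 6, 1, 4, 8, 7
d = rank(x) − rank(y): 3, 2, 6, -1, 0, -1, -6, -3; Σd² = 96
ρ = 1 − 6Σd² / [n(n²−1)] = 1 − 6×96 / (8×63) = 1 − 576/504 ≈ -0.1429

-0.1429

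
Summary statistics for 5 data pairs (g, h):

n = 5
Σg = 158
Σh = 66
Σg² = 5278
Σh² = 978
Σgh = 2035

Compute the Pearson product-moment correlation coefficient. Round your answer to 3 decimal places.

-0.290

r = (nΣgh − ΣgΣh) / √[(nΣg² − (Σg)²)(nΣh² − (Σh)²)]
Numerator: 5×2035 − 158×66 = -253
Denominator: √[(26390 − 24964)(4890 − 4356)] = √[1426 × 534] = 872.6305
r = -253 / 872.6305 ≈ -0.290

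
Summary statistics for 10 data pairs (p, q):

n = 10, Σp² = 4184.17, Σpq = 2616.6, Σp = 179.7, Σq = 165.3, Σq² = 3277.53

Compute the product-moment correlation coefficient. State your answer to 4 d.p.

-0.4904

r = (nΣpq − ΣpΣq) / √[(nΣp² − (Σp)²)(nΣq² − (Σq)²)]
Numerator: 10×2616.6 − 179.7×165.3 = -3538.41
Denominator: √[(41841.7 − 32292.09)(32775.3 − 27324.09)] = √[9549.61 × 5451.21] = 7215.0488
r = -3538.41 / 7215.0488 ≈ -0.4904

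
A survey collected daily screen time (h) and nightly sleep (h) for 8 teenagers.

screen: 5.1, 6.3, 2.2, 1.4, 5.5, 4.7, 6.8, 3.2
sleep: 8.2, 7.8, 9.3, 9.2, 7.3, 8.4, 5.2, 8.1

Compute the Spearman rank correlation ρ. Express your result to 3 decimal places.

-0.881

Rank screen: 5, 7, 2, 1, 6, 4, 8, 3
Rank sleep: 5, 3, 8, 7, 2, 6, 1, 4
d = rank(screen) − rank(sleep): 0, 4, -6, -6, 4, -2, 7, -1; Σd² = 158
ρ = 1 − 6Σd² / [n(n²−1)] = 1 − 6×158 / (8×63) = 1 − 948/504 ≈ -0.881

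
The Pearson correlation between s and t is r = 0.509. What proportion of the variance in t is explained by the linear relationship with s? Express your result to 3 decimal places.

0.259

r² = (0.509)² = 0.259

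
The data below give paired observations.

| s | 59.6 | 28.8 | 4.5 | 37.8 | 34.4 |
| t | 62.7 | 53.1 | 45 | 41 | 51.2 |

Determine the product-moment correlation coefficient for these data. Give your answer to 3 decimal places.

0.648

n = 5, Σs = 165.1, Σt = 253, Σs² = 7014.05, Σt² = 13078.34, Σst = 8779.78
nΣst − ΣsΣt = 43898.9 − 41770.3 = 2128.6
nΣs² − (Σs)² = 35070.25 − 27258.01 = 7812.24; nΣt² − (Σt)² = 65391.7 − 64009 = 1382.7
r = 2128.6 / √(7812.24 × 1382.7) = 2128.6 / 3286.6372 ≈ 0.648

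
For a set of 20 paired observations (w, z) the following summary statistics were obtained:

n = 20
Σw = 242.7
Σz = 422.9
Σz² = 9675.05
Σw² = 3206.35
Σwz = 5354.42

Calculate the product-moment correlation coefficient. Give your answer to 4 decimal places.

r = (nΣwz − ΣwΣz) / √[(nΣw² − (Σw)²)(nΣz² − (Σz)²)]
Numerator: 20×5354.42 − 242.7×422.9 = 4450.57
Denominator: √[(64127 − 58903.29)(193501 − 178844.41)] = √[5223.71 × 14656.59] = 8749.9586
r = 4450.57 / 8749.9586 ≈ 0.5086

0.5086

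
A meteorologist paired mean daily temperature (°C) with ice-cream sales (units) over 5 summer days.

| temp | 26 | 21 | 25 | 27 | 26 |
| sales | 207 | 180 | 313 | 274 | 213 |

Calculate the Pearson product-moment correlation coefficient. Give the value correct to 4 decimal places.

0.4853

n = 5, Σx = 125, Σy = 1187, Σx² = 3147, Σy² = 293663, Σxy = 29923
nΣxy − ΣxΣy = 149615 − 148375 = 1240
nΣx² − (Σx)² = 15735 − 15625 = 110; nΣy² − (Σy)² = 1468315 − 1408969 = 59346
r = 1240 / √(110 × 59346) = 1240 / 2555.0068 ≈ 0.4853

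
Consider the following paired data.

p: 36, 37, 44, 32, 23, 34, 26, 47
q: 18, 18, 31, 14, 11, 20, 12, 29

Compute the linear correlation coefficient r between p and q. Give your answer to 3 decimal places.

n = 8, Σp = 279, Σq = 153, Σp² = 10195, Σq² = 3311, Σpq = 5734
nΣpq − ΣpΣq = 45872 − 42687 = 3185
nΣp² − (Σp)² = 81560 − 77841 = 3719; nΣq² − (Σq)² = 26488 − 23409 = 3079
r = 3185 / √(3719 × 3079) = 3185 / 3383.9032 ≈ 0.941

0.941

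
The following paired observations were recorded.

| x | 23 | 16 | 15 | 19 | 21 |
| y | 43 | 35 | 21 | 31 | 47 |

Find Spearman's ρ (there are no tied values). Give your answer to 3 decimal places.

Rank x: 5, 2, 1, 3, 4
Rank y: 4, 3, 1, 2, 5
d = rank(x) − rank(y): 1, -1, 0, 1, -1; Σd² = 4
ρ = 1 − 6Σd² / [n(n²−1)] = 1 − 6×4 / (5×24) = 1 − 24/120 ≈ 0.800

0.800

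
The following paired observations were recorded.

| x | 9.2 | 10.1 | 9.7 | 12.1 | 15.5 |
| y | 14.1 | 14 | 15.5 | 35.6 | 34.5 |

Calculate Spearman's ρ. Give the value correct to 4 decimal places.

Rank x: 1, 3, 2, 4, 5
Rank y: 2, 1, 3, 5, 4
d = rank(x) − rank(y): -1, 2, -1, -1, 1; Σd² = 8
ρ = 1 − 6Σd² / [n(n²−1)] = 1 − 6×8 / (5×24) = 1 − 48/120 ≈ 0.6000

0.6000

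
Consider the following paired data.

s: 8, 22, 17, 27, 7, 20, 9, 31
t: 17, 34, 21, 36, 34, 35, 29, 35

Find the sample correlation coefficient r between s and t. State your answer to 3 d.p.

0.543

n = 8, Σs = 141, Σt = 241, Σs² = 3057, Σt² = 7629, Σst = 4497
nΣst − ΣsΣt = 35976 − 33981 = 1995
nΣs² − (Σs)² = 24456 − 19881 = 4575; nΣt² − (Σt)² = 61032 − 58081 = 2951
r = 1995 / √(4575 × 2951) = 1995 / 3674.3469 ≈ 0.543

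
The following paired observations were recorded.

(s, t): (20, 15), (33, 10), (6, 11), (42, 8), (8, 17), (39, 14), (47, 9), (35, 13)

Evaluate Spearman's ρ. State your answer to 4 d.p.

-0.5952

Rank s: 3, 4, 1, 7, 2, 6, 8, 5
Rank t: 7, 3, 4, 1, 8, 6, 2, 5
d = rank(s) − rank(t): -4, 1, -3, 6, -6, 0, 6, 0; Σd² = 134
ρ = 1 − 6Σd² / [n(n²−1)] = 1 − 6×134 / (8×63) = 1 − 804/504 ≈ -0.5952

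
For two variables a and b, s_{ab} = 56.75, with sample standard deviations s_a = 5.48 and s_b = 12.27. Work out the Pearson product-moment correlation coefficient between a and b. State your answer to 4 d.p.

r = Cov(a,b) / (s_a · s_b) = 56.75 / (5.48 × 12.27)
  = 56.75 / 67.2396 ≈ 0.8440

0.8440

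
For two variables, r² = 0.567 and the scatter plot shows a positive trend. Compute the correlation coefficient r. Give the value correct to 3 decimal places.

0.753

|r| = √0.567 = 0.753
The association is positive, so r = 0.753.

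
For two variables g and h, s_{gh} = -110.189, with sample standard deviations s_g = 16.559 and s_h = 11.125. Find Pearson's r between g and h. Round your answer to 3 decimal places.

-0.598

r = Cov(g,h) / (s_g · s_h) = -110.189 / (16.559 × 11.125)
  = -110.189 / 184.2189 ≈ -0.598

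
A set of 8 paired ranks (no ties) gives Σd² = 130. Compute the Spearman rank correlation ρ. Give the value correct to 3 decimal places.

ρ = 1 − 6Σd² / [n(n²−1)] = 1 − 6×130 / (8×63)
  = 1 − 780/504 = 1 − 1.5476 ≈ -0.548

-0.548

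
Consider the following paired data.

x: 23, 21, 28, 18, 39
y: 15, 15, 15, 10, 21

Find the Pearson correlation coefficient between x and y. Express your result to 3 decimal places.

n = 5, Σx = 129, Σy = 76, Σx² = 3599, Σy² = 1216, Σxy = 2079
nΣxy − ΣxΣy = 10395 − 9804 = 591
nΣx² − (Σx)² = 17995 − 16641 = 1354; nΣy² − (Σy)² = 6080 − 5776 = 304
r = 591 / √(1354 × 304) = 591 / 641.5731 ≈ 0.921

0.921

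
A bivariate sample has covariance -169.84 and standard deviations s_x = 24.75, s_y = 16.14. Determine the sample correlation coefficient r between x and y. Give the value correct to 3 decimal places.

-0.425

r = Cov(x,y) / (s_x · s_y) = -169.84 / (24.75 × 16.14)
  = -169.84 / 399.4650 ≈ -0.425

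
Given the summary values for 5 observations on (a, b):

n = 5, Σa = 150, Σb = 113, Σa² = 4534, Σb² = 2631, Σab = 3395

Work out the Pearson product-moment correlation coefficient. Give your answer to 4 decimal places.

0.0976

r = (nΣab − ΣaΣb) / √[(nΣa² − (Σa)²)(nΣb² − (Σb)²)]
Numerator: 5×3395 − 150×113 = 25
Denominator: √[(22670 − 22500)(13155 − 12769)] = √[170 × 386] = 256.1640
r = 25 / 256.1640 ≈ 0.0976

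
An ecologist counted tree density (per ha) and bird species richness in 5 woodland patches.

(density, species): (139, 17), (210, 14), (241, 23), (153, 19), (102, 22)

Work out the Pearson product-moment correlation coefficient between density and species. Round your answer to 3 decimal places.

n = 5, Σx = 845, Σy = 95, Σx² = 155315, Σy² = 1859, Σxy = 15997
nΣxy − ΣxΣy = 79985 − 80275 = -290
nΣx² − (Σx)² = 776575 − 714025 = 62550; nΣy² − (Σy)² = 9295 − 9025 = 270
r = -290 / √(62550 × 270) = -290 / 4109.5620 ≈ -0.071

-0.071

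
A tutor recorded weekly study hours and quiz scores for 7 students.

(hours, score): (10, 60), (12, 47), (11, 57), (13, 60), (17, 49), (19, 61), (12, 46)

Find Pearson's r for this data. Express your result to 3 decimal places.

0.092

n = 7, Σx = 94, Σy = 380, Σx² = 1328, Σy² = 20896, Σxy = 5115
nΣxy − ΣxΣy = 35805 − 35720 = 85
nΣx² − (Σx)² = 9296 − 8836 = 460; nΣy² − (Σy)² = 146272 − 144400 = 1872
r = 85 / √(460 × 1872) = 85 / 927.9655 ≈ 0.092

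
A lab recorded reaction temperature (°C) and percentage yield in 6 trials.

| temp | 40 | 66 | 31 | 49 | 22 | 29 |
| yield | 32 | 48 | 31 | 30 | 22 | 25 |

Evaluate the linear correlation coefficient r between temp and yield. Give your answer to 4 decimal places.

0.9163

n = 6, Σx = 237, Σy = 188, Σx² = 10643, Σy² = 6298, Σxy = 8088
nΣxy − ΣxΣy = 48528 − 44556 = 3972
nΣx² − (Σx)² = 63858 − 56169 = 7689; nΣy² − (Σy)² = 37788 − 35344 = 2444
r = 3972 / √(7689 × 2444) = 3972 / 4334.9644 ≈ 0.9163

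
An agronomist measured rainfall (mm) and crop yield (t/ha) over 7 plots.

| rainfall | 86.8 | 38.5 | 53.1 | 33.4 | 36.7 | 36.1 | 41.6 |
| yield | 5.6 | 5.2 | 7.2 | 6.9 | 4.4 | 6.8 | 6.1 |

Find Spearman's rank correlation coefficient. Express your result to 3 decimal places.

-0.071

Rank rainfall: 7, 4, 6, 1, 3, 2, 5
Rank yield: 3, 2, 7, 6, 1, 5, 4
d = rank(rainfall) − rank(yield): 4, 2, -1, -5, 2, -3, 1; Σd² = 60
ρ = 1 − 6Σd² / [n(n²−1)] = 1 − 6×60 / (7×48) = 1 − 360/336 ≈ -0.071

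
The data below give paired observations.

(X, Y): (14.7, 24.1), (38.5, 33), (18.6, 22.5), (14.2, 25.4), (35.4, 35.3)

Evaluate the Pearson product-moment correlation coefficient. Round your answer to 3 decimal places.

0.921

n = 5, ΣX = 121.4, ΣY = 140.3, ΣX² = 3499.1, ΣY² = 4067.31, ΣXY = 3653.57
nΣXY − ΣXΣY = 18267.85 − 17032.42 = 1235.43
nΣX² − (ΣX)² = 17495.5 − 14737.96 = 2757.54; nΣY² − (ΣY)² = 20336.55 − 19684.09 = 652.46
r = 1235.43 / √(2757.54 × 652.46) = 1235.43 / 1341.3369 ≈ 0.921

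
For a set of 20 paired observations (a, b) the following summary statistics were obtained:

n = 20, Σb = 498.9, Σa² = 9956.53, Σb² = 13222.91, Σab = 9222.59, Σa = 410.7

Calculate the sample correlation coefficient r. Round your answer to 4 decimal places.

-0.9393

r = (nΣab − ΣaΣb) / √[(nΣa² − (Σa)²)(nΣb² − (Σb)²)]
Numerator: 20×9222.59 − 410.7×498.9 = -20446.43
Denominator: √[(199130.6 − 168674.49)(264458.2 − 248901.21)] = √[30456.11 × 15556.99] = 21767.0714
r = -20446.43 / 21767.0714 ≈ -0.9393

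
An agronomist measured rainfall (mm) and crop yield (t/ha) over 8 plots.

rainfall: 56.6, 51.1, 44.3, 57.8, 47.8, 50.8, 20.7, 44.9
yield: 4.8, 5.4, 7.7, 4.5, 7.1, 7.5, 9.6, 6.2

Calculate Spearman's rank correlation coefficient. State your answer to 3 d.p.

-0.905

Rank rainfall: 7, 6, 2, 8, 4, 5, 1, 3
Rank yield: 2, 3, 7, 1, 5, 6, 8, 4
d = rank(rainfall) − rank(yield): 5, 3, -5, 7, -1, -1, -7, -1; Σd² = 160
ρ = 1 − 6Σd² / [n(n²−1)] = 1 − 6×160 / (8×63) = 1 − 960/504 ≈ -0.905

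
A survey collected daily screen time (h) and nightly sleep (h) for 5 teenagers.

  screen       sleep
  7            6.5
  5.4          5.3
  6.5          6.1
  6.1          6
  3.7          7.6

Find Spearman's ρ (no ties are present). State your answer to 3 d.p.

Rank screen: 5, 2, 4, 3, 1
Rank sleep: 4, 1, 3, 2, 5
d = rank(screen) − rank(sleep): 1, 1, 1, 1, -4; Σd² = 20
ρ = 1 − 6Σd² / [n(n²−1)] = 1 − 6×20 / (5×24) = 1 − 120/120 ≈ 0.000

0.000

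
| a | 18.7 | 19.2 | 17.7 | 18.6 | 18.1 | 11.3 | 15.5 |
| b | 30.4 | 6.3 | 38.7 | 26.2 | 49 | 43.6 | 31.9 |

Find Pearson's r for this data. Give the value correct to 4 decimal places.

n = 7, Σa = 119.1, Σb = 226.1, Σa² = 2073.13, Σb² = 8467.55, Σab = 3735.78
nΣab − ΣaΣb = 26150.46 − 26928.51 = -778.05
nΣa² − (Σa)² = 14511.91 − 14184.81 = 327.1; nΣb² − (Σb)² = 59272.85 − 51121.21 = 8151.64
r = -778.05 / √(327.1 × 8151.64) = -778.05 / 1632.9120 ≈ -0.4765

-0.4765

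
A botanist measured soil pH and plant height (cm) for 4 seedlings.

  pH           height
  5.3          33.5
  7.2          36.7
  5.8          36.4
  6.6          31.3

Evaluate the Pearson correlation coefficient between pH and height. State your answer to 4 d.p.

n = 4, Σx = 24.9, Σy = 137.9, Σx² = 157.13, Σy² = 4773.79, Σxy = 859.49
nΣxy − ΣxΣy = 3437.96 − 3433.71 = 4.25
nΣx² − (Σx)² = 628.52 − 620.01 = 8.51; nΣy² − (Σy)² = 19095.16 − 19016.41 = 78.75
r = 4.25 / √(8.51 × 78.75) = 4.25 / 25.8875 ≈ 0.1642

0.1642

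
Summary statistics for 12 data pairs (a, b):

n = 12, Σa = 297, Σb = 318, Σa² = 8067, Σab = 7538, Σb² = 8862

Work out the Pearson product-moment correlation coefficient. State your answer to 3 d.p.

-0.596

r = (nΣab − ΣaΣb) / √[(nΣa² − (Σa)²)(nΣb² − (Σb)²)]
Numerator: 12×7538 − 297×318 = -3990
Denominator: √[(96804 − 88209)(106344 − 101124)] = √[8595 × 5220] = 6698.2013
r = -3990 / 6698.2013 ≈ -0.596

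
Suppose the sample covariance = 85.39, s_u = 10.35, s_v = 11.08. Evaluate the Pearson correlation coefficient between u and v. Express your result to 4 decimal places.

0.7446

r = Cov(u,v) / (s_u · s_v) = 85.39 / (10.35 × 11.08)
  = 85.39 / 114.6780 ≈ 0.7446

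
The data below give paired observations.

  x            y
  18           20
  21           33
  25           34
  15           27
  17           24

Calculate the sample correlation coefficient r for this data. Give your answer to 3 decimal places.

0.717

n = 5, Σx = 96, Σy = 138, Σx² = 1904, Σy² = 3950, Σxy = 2716
nΣxy − ΣxΣy = 13580 − 13248 = 332
nΣx² − (Σx)² = 9520 − 9216 = 304; nΣy² − (Σy)² = 19750 − 19044 = 706
r = 332 / √(304 × 706) = 332 / 463.2753 ≈ 0.717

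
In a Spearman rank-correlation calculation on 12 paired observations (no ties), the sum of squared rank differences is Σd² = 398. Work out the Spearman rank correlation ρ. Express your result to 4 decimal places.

-0.3916

ρ = 1 − 6Σd² / [n(n²−1)] = 1 − 6×398 / (12×143)
  = 1 − 2388/1716 = 1 − 1.39161 ≈ -0.3916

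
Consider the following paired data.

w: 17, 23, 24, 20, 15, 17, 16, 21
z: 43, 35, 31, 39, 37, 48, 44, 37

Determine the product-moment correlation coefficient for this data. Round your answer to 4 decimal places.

n = 8, Σw = 153, Σz = 314, Σw² = 3005, Σz² = 12534, Σwz = 5912
nΣwz − ΣwΣz = 47296 − 48042 = -746
nΣw² − (Σw)² = 24040 − 23409 = 631; nΣz² − (Σz)² = 100272 − 98596 = 1676
r = -746 / √(631 × 1676) = -746 / 1028.3754 ≈ -0.7254

-0.7254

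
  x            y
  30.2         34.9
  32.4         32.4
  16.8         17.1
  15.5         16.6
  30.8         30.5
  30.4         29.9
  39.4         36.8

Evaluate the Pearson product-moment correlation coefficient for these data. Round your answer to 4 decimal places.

0.9669

n = 7, Σx = 195.5, Σy = 198.2, Σx² = 5909.45, Σy² = 6014.24, Σxy = 5946.6
nΣxy − ΣxΣy = 41626.2 − 38748.1 = 2878.1
nΣx² − (Σx)² = 41366.15 − 38220.25 = 3145.9; nΣy² − (Σy)² = 42099.68 − 39283.24 = 2816.44
r = 2878.1 / √(3145.9 × 2816.44) = 2878.1 / 2976.6153 ≈ 0.9669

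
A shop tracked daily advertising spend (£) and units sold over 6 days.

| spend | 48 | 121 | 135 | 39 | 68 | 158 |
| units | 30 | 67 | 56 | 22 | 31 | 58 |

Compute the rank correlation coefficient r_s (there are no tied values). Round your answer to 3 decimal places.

0.829

Rank spend: 2, 4, 5, 1, 3, 6
Rank units: 2, 6, 4, 1, 3, 5
d = rank(spend) − rank(units): 0, -2, 1, 0, 0, 1; Σd² = 6
ρ = 1 − 6Σd² / [n(n²−1)] = 1 − 6×6 / (6×35) = 1 − 36/210 ≈ 0.829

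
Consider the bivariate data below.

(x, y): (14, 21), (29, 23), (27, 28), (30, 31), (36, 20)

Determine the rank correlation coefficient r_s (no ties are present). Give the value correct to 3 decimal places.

Rank x: 1, 3, 2, 4, 5
Rank y: 2, 3, 4, 5, 1
d = rank(x) − rank(y): -1, 0, -2, -1, 4; Σd² = 22
ρ = 1 − 6Σd² / [n(n²−1)] = 1 − 6×22 / (5×24) = 1 − 132/120 ≈ -0.100

-0.100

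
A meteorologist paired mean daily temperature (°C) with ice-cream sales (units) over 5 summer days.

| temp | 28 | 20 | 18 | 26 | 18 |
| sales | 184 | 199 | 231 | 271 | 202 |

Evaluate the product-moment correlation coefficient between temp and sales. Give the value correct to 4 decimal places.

n = 5, Σx = 110, Σy = 1087, Σx² = 2508, Σy² = 241063, Σxy = 23972
nΣxy − ΣxΣy = 119860 − 119570 = 290
nΣx² − (Σx)² = 12540 − 12100 = 440; nΣy² − (Σy)² = 1205315 − 1181569 = 23746
r = 290 / √(440 × 23746) = 290 / 3232.3737 ≈ 0.0897

0.0897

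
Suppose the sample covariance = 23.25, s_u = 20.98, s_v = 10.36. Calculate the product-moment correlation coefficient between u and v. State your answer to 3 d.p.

0.107

r = Cov(u,v) / (s_u · s_v) = 23.25 / (20.98 × 10.36)
  = 23.25 / 217.3528 ≈ 0.107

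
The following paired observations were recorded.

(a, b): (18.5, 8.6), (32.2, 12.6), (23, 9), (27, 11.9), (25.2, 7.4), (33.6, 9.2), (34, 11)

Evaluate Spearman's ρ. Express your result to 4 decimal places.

Rank a: 1, 5, 2, 4, 3, 6, 7
Rank b: 2, 7, 3, 6, 1, 4, 5
d = rank(a) − rank(b): -1, -2, -1, -2, 2, 2, 2; Σd² = 22
ρ = 1 − 6Σd² / [n(n²−1)] = 1 − 6×22 / (7×48) = 1 − 132/336 ≈ 0.6071

0.6071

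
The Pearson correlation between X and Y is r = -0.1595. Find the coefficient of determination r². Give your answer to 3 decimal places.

r² = (-0.1595)² = 0.025

0.025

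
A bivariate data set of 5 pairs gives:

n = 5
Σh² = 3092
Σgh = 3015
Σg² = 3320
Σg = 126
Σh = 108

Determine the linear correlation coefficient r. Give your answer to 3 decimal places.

r = (nΣgh − ΣgΣh) / √[(nΣg² − (Σg)²)(nΣh² − (Σh)²)]
Numerator: 5×3015 − 126×108 = 1467
Denominator: √[(16600 − 15876)(15460 − 11664)] = √[724 × 3796] = 1657.8010
r = 1467 / 1657.8010 ≈ 0.885

0.885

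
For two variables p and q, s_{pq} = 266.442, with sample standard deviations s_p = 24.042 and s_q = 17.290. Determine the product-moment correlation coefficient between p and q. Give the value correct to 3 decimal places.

0.641

r = Cov(p,q) / (s_p · s_q) = 266.442 / (24.042 × 17.290)
  = 266.442 / 415.6862 ≈ 0.641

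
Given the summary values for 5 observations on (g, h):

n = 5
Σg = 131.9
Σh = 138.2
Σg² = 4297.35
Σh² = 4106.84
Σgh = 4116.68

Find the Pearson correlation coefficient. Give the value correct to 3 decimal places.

r = (nΣgh − ΣgΣh) / √[(nΣg² − (Σg)²)(nΣh² − (Σh)²)]
Numerator: 5×4116.68 − 131.9×138.2 = 2354.82
Denominator: √[(21486.75 − 17397.61)(20534.2 − 19099.24)] = √[4089.14 × 1434.96] = 2422.3444
r = 2354.82 / 2422.3444 ≈ 0.972

0.972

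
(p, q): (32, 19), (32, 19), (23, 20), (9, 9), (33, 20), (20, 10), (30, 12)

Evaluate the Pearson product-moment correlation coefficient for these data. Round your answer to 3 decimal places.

0.715

n = 7, Σp = 179, Σq = 109, Σp² = 5047, Σq² = 1847, Σpq = 2977
nΣpq − ΣpΣq = 20839 − 19511 = 1328
nΣp² − (Σp)² = 35329 − 32041 = 3288; nΣq² − (Σq)² = 12929 − 11881 = 1048
r = 1328 / √(3288 × 1048) = 1328 / 1856.2931 ≈ 0.715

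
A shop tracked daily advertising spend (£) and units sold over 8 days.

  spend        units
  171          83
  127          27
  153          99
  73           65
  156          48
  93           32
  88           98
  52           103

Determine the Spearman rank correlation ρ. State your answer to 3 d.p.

Rank spend: 8, 5, 6, 2, 7, 4, 3, 1
Rank units: 5, 1, 7, 4, 3, 2, 6, 8
d = rank(spend) − rank(units): 3, 4, -1, -2, 4, 2, -3, -7; Σd² = 108
ρ = 1 − 6Σd² / [n(n²−1)] = 1 − 6×108 / (8×63) = 1 − 648/504 ≈ -0.286

-0.286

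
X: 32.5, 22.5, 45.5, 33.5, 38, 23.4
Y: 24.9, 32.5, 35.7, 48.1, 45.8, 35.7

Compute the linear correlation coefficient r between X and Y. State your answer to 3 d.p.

0.264

n = 6, ΣX = 195.4, ΣY = 222.7, ΣX² = 6746.56, ΣY² = 8636.49, ΣXY = 7351.98
nΣXY − ΣXΣY = 44111.88 − 43515.58 = 596.3
nΣX² − (ΣX)² = 40479.36 − 38181.16 = 2298.2; nΣY² − (ΣY)² = 51818.94 − 49595.29 = 2223.65
r = 596.3 / √(2298.2 × 2223.65) = 596.3 / 2260.6177 ≈ 0.264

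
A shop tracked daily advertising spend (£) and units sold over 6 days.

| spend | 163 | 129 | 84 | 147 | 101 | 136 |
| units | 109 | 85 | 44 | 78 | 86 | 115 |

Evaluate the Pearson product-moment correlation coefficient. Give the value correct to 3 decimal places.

n = 6, Σx = 760, Σy = 517, Σx² = 100572, Σy² = 47747, Σxy = 68220
nΣxy − ΣxΣy = 409320 − 392920 = 16400
nΣx² − (Σx)² = 603432 − 577600 = 25832; nΣy² − (Σy)² = 286482 − 267289 = 19193
r = 16400 / √(25832 × 19193) = 16400 / 22266.4226 ≈ 0.737

0.737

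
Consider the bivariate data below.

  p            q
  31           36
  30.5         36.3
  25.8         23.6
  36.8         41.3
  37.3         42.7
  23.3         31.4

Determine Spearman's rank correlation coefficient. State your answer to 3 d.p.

Rank p: 4, 3, 2, 5, 6, 1
Rank q: 3, 4, 1, 5, 6, 2
d = rank(p) − rank(q): 1, -1, 1, 0, 0, -1; Σd² = 4
ρ = 1 − 6Σd² / [n(n²−1)] = 1 − 6×4 / (6×35) = 1 − 24/210 ≈ 0.886

0.886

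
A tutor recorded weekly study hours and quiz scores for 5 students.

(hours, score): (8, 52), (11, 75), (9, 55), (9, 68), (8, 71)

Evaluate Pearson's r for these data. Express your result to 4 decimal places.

0.5438

n = 5, Σx = 45, Σy = 321, Σx² = 411, Σy² = 21019, Σxy = 2916
nΣxy − ΣxΣy = 14580 − 14445 = 135
nΣx² − (Σx)² = 2055 − 2025 = 30; nΣy² − (Σy)² = 105095 − 103041 = 2054
r = 135 / √(30 × 2054) = 135 / 248.2338 ≈ 0.5438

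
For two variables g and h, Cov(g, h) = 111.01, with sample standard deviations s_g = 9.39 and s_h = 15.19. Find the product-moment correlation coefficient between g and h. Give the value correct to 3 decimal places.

0.778

r = Cov(g,h) / (s_g · s_h) = 111.01 / (9.39 × 15.19)
  = 111.01 / 142.6341 ≈ 0.778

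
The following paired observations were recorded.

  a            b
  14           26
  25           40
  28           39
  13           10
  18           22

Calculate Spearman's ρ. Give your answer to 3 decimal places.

0.800

Rank a: 2, 4, 5, 1, 3
Rank b: 3, 5, 4, 1, 2
d = rank(a) − rank(b): -1, -1, 1, 0, 1; Σd² = 4
ρ = 1 − 6Σd² / [n(n²−1)] = 1 − 6×4 / (5×24) = 1 − 24/120 ≈ 0.800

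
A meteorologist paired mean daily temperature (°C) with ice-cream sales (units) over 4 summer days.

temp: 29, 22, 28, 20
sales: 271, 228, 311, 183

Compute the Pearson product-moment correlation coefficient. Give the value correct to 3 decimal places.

n = 4, Σx = 99, Σy = 993, Σx² = 2509, Σy² = 255635, Σxy = 25243
nΣxy − ΣxΣy = 100972 − 98307 = 2665
nΣx² − (Σx)² = 10036 − 9801 = 235; nΣy² − (Σy)² = 1022540 − 986049 = 36491
r = 2665 / √(235 × 36491) = 2665 / 2928.3758 ≈ 0.910

0.910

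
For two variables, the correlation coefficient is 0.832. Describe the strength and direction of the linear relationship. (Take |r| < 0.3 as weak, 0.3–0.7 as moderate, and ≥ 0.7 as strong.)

strong positive

r = 0.832 > 0 so the relationship is positive.
|r| = 0.832, which falls in the strong range.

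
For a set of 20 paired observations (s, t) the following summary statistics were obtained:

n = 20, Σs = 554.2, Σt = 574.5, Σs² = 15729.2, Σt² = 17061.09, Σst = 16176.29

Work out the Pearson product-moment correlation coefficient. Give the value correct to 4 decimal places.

r = (nΣst − ΣsΣt) / √[(nΣs² − (Σs)²)(nΣt² − (Σt)²)]
Numerator: 20×16176.29 − 554.2×574.5 = 5137.9
Denominator: √[(314584 − 307137.64)(341221.8 − 330050.25)] = √[7446.36 × 11171.55] = 9120.7118
r = 5137.9 / 9120.7118 ≈ 0.5633

0.5633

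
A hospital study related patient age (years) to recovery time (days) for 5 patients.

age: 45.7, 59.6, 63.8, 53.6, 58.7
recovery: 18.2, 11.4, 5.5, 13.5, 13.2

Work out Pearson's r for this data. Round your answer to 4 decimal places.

-0.9241

n = 5, Σx = 281.4, Σy = 61.8, Σx² = 16029.74, Σy² = 847.94, Σxy = 3360.52
nΣxy − ΣxΣy = 16802.6 − 17390.52 = -587.92
nΣx² − (Σx)² = 80148.7 − 79185.96 = 962.74; nΣy² − (Σy)² = 4239.7 − 3819.24 = 420.46
r = -587.92 / √(962.74 × 420.46) = -587.92 / 636.2340 ≈ -0.9241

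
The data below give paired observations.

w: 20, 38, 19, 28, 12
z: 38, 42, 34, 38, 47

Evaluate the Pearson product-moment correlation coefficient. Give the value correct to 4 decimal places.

-0.1360

n = 5, Σw = 117, Σz = 199, Σw² = 3133, Σz² = 8017, Σwz = 4630
nΣwz − ΣwΣz = 23150 − 23283 = -133
nΣw² − (Σw)² = 15665 − 13689 = 1976; nΣz² − (Σz)² = 40085 − 39601 = 484
r = -133 / √(1976 × 484) = -133 / 977.9489 ≈ -0.1360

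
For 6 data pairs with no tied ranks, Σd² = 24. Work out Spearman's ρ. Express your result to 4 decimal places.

0.3143

ρ = 1 − 6Σd² / [n(n²−1)] = 1 − 6×24 / (6×35)
  = 1 − 144/210 = 1 − 0.68571 ≈ 0.3143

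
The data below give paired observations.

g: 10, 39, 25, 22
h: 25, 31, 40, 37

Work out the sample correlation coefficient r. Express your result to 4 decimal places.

n = 4, Σg = 96, Σh = 133, Σg² = 2730, Σh² = 4555, Σgh = 3273
nΣgh − ΣgΣh = 13092 − 12768 = 324
nΣg² − (Σg)² = 10920 − 9216 = 1704; nΣh² − (Σh)² = 18220 − 17689 = 531
r = 324 / √(1704 × 531) = 324 / 951.2224 ≈ 0.3406

0.3406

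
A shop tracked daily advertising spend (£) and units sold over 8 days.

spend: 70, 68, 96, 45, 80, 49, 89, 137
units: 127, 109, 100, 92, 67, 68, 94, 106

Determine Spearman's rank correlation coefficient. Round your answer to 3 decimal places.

Rank spend: 4, 3, 7, 1, 5, 2, 6, 8
Rank units: 8, 7, 5, 3, 1, 2, 4, 6
d = rank(spend) − rank(units): -4, -4, 2, -2, 4, 0, 2, 2; Σd² = 64
ρ = 1 − 6Σd² / [n(n²−1)] = 1 − 6×64 / (8×63) = 1 − 384/504 ≈ 0.238

0.238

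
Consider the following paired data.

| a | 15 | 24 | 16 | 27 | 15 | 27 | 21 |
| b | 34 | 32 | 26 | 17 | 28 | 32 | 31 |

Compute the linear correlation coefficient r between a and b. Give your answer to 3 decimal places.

n = 7, Σa = 145, Σb = 200, Σa² = 3181, Σb² = 5914, Σab = 4088
nΣab − ΣaΣb = 28616 − 29000 = -384
nΣa² − (Σa)² = 22267 − 21025 = 1242; nΣb² − (Σb)² = 41398 − 40000 = 1398
r = -384 / √(1242 × 1398) = -384 / 1317.6934 ≈ -0.291

-0.291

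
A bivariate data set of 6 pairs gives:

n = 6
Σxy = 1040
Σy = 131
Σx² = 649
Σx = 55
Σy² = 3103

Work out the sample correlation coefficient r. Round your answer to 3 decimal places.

-0.858

r = (nΣxy − ΣxΣy) / √[(nΣx² − (Σx)²)(nΣy² − (Σy)²)]
Numerator: 6×1040 − 55×131 = -965
Denominator: √[(3894 − 3025)(18618 − 17161)] = √[869 × 1457] = 1125.2258
r = -965 / 1125.2258 ≈ -0.858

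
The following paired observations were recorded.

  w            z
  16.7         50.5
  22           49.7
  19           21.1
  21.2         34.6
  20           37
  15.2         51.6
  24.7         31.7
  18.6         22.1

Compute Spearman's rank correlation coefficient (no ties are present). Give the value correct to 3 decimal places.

Rank w: 2, 7, 4, 6, 5, 1, 8, 3
Rank z: 7, 6, 1, 4, 5, 8, 3, 2
d = rank(w) − rank(z): -5, 1, 3, 2, 0, -7, 5, 1; Σd² = 114
ρ = 1 − 6Σd² / [n(n²−1)] = 1 − 6×114 / (8×63) = 1 − 684/504 ≈ -0.357

-0.357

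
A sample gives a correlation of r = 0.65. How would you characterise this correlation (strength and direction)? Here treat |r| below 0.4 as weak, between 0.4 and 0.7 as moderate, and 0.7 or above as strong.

moderate positive

r = 0.65 > 0 so the relationship is positive.
|r| = 0.65, which falls in the moderate range.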